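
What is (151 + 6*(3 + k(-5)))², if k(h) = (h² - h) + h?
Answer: 101761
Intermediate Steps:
k(h) = h²
(151 + 6*(3 + k(-5)))² = (151 + 6*(3 + (-5)²))² = (151 + 6*(3 + 25))² = (151 + 6*28)² = (151 + 168)² = 319² = 101761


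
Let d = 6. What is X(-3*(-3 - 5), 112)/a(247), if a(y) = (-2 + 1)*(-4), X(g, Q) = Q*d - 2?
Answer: 335/2 ≈ 167.50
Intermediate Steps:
X(g, Q) = -2 + 6*Q (X(g, Q) = Q*6 - 2 = 6*Q - 2 = -2 + 6*Q)
a(y) = 4 (a(y) = -1*(-4) = 4)
X(-3*(-3 - 5), 112)/a(247) = (-2 + 6*112)/4 = (-2 + 672)*(¼) = 670*(¼) = 335/2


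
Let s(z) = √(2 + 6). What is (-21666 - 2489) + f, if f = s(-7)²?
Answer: -24147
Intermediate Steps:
s(z) = 2*√2 (s(z) = √8 = 2*√2)
f = 8 (f = (2*√2)² = 8)
(-21666 - 2489) + f = (-21666 - 2489) + 8 = -24155 + 8 = -24147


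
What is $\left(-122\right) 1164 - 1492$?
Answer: $-143500$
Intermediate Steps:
$\left(-122\right) 1164 - 1492 = -142008 - 1492 = -143500$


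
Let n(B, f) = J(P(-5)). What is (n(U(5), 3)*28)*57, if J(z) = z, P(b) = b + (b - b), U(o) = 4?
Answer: -7980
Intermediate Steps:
P(b) = b (P(b) = b + 0 = b)
n(B, f) = -5
(n(U(5), 3)*28)*57 = -5*28*57 = -140*57 = -7980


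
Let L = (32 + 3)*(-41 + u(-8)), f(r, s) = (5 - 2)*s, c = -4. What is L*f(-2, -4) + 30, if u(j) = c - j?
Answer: 15570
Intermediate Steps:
f(r, s) = 3*s
u(j) = -4 - j
L = -1295 (L = (32 + 3)*(-41 + (-4 - 1*(-8))) = 35*(-41 + (-4 + 8)) = 35*(-41 + 4) = 35*(-37) = -1295)
L*f(-2, -4) + 30 = -3885*(-4) + 30 = -1295*(-12) + 30 = 15540 + 30 = 15570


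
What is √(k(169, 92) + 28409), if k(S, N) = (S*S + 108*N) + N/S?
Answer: √11307206/13 ≈ 258.66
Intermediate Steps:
k(S, N) = S² + 108*N + N/S (k(S, N) = (S² + 108*N) + N/S = S² + 108*N + N/S)
√(k(169, 92) + 28409) = √((169² + 108*92 + 92/169) + 28409) = √((28561 + 9936 + 92*(1/169)) + 28409) = √((28561 + 9936 + 92/169) + 28409) = √(6506085/169 + 28409) = √(11307206/169) = √11307206/13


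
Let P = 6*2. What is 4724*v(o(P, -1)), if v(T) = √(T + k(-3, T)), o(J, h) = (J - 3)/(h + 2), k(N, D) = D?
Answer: 14172*√2 ≈ 20042.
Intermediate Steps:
P = 12
o(J, h) = (-3 + J)/(2 + h)
v(T) = √2*√T (v(T) = √(T + T) = √(2*T) = √2*√T)
4724*v(o(P, -1)) = 4724*(√2*√((-3 + 12)/(2 - 1))) = 4724*(√2*√(9/1)) = 4724*(√2*√(1*9)) = 4724*(√2*√9) = 4724*(√2*3) = 4724*(3*√2) = 14172*√2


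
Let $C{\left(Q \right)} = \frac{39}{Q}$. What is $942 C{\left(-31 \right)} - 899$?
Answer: $- \frac{64607}{31} \approx -2084.1$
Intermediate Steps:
$942 C{\left(-31 \right)} - 899 = 942 \frac{39}{-31} - 899 = 942 \cdot 39 \left(- \frac{1}{31}\right) - 899 = 942 \left(- \frac{39}{31}\right) - 899 = - \frac{36738}{31} - 899 = - \frac{64607}{31}$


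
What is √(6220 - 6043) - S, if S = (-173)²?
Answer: -29929 + √177 ≈ -29916.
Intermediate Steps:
S = 29929
√(6220 - 6043) - S = √(6220 - 6043) - 1*29929 = √177 - 29929 = -29929 + √177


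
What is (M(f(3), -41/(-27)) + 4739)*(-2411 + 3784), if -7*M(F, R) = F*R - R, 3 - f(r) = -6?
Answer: 1229305939/189 ≈ 6.5043e+6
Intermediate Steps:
f(r) = 9 (f(r) = 3 - 1*(-6) = 3 + 6 = 9)
M(F, R) = R/7 - F*R/7 (M(F, R) = -(F*R - R)/7 = -(-R + F*R)/7 = R/7 - F*R/7)
(M(f(3), -41/(-27)) + 4739)*(-2411 + 3784) = ((-41/(-27))*(1 - 1*9)/7 + 4739)*(-2411 + 3784) = ((-41*(-1/27))*(1 - 9)/7 + 4739)*1373 = ((⅐)*(41/27)*(-8) + 4739)*1373 = (-328/189 + 4739)*1373 = (895343/189)*1373 = 1229305939/189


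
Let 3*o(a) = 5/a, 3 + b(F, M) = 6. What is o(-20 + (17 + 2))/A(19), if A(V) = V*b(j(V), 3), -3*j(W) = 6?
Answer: -5/171 ≈ -0.029240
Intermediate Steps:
j(W) = -2 (j(W) = -⅓*6 = -2)
b(F, M) = 3 (b(F, M) = -3 + 6 = 3)
A(V) = 3*V (A(V) = V*3 = 3*V)
o(a) = 5/(3*a) (o(a) = (5/a)/3 = 5/(3*a))
o(-20 + (17 + 2))/A(19) = (5/(3*(-20 + (17 + 2))))/((3*19)) = (5/(3*(-20 + 19)))/57 = ((5/3)/(-1))*(1/57) = ((5/3)*(-1))*(1/57) = -5/3*1/57 = -5/171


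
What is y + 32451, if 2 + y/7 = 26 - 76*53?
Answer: 4423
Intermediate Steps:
y = -28028 (y = -14 + 7*(26 - 76*53) = -14 + 7*(26 - 4028) = -14 + 7*(-4002) = -14 - 28014 = -28028)
y + 32451 = -28028 + 32451 = 4423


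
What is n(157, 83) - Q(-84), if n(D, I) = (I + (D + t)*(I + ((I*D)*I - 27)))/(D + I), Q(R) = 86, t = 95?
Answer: 272549951/240 ≈ 1.1356e+6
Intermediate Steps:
n(D, I) = (I + (95 + D)*(-27 + I + D*I**2))/(D + I) (n(D, I) = (I + (D + 95)*(I + ((I*D)*I - 27)))/(D + I) = (I + (95 + D)*(I + ((D*I)*I - 27)))/(D + I) = (I + (95 + D)*(I + (D*I**2 - 27)))/(D + I) = (I + (95 + D)*(I + (-27 + D*I**2)))/(D + I) = (I + (95 + D)*(-27 + I + D*I**2))/(D + I))
n(157, 83) - Q(-84) = (-2565 - 27*157 + 96*83 + 157*83 + 157**2*83**2 + 95*157*83**2)/(157 + 83) - 1*86 = (-2565 - 4239 + 7968 + 13031 + 24649*6889 + 95*157*6889)/240 - 86 = (-2565 - 4239 + 7968 + 13031 + 169806961 + 102749435)/240 - 86 = (1/240)*272570591 - 86 = 272570591/240 - 86 = 272549951/240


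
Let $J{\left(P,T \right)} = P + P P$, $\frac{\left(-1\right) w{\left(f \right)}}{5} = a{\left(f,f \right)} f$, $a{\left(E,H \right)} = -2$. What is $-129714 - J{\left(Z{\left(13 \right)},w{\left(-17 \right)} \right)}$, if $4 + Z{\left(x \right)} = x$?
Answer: $-129804$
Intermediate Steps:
$w{\left(f \right)} = 10 f$ ($w{\left(f \right)} = - 5 \left(- 2 f\right) = 10 f$)
$Z{\left(x \right)} = -4 + x$
$J{\left(P,T \right)} = P + P^{2}$
$-129714 - J{\left(Z{\left(13 \right)},w{\left(-17 \right)} \right)} = -129714 - \left(-4 + 13\right) \left(1 + \left(-4 + 13\right)\right) = -129714 - 9 \left(1 + 9\right) = -129714 - 9 \cdot 10 = -129714 - 90 = -129804$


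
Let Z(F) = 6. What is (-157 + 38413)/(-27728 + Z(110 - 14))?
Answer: -19128/13861 ≈ -1.3800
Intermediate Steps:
(-157 + 38413)/(-27728 + Z(110 - 14)) = (-157 + 38413)/(-27728 + 6) = 38256/(-27722) = 38256*(-1/27722) = -19128/13861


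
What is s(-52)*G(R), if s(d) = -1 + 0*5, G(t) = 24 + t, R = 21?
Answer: -45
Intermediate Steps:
s(d) = -1 (s(d) = -1 + 0 = -1)
s(-52)*G(R) = -(24 + 21) = -1*45 = -45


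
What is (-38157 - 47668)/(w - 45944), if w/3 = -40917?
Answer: 17165/33739 ≈ 0.50876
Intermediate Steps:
w = -122751 (w = 3*(-40917) = -122751)
(-38157 - 47668)/(w - 45944) = (-38157 - 47668)/(-122751 - 45944) = -85825/(-168695) = -85825*(-1/168695) = 17165/33739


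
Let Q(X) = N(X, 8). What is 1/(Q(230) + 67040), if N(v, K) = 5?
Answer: 1/67045 ≈ 1.4915e-5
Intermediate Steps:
Q(X) = 5
1/(Q(230) + 67040) = 1/(5 + 67040) = 1/67045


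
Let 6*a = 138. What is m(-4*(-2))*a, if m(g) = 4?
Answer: 92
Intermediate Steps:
a = 23 (a = (⅙)*138 = 23)
m(-4*(-2))*a = 4*23 = 92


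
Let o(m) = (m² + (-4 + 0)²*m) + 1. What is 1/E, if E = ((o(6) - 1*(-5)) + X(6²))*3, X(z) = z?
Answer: 1/522 ≈ 0.0019157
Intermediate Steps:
o(m) = 1 + m² + 16*m (o(m) = (m² + (-4)²*m) + 1 = (m² + 16*m) + 1 = 1 + m² + 16*m)
E = 522 (E = (((1 + 6² + 16*6) - 1*(-5)) + 6²)*3 = (((1 + 36 + 96) + 5) + 36)*3 = ((133 + 5) + 36)*3 = (138 + 36)*3 = 174*3 = 522)
1/E = 1/522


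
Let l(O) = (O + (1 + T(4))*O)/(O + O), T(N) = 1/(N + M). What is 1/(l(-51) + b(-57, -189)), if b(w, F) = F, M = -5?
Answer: -2/377 ≈ -0.0053050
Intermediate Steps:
T(N) = 1/(-5 + N) (T(N) = 1/(N - 5) = 1/(-5 + N))
l(O) = 1/2 (l(O) = (O + (1 + 1/(-5 + 4))*O)/(O + O) = (O + (1 + 1/(-1))*O)/((2*O)) = (O + (1 - 1)*O)*(1/(2*O)) = (O + 0*O)*(1/(2*O)) = (O + 0)*(1/(2*O)) = O*(1/(2*O)) = 1/2)
1/(l(-51) + b(-57, -189)) = 1/(1/2 - 189) = 1/(-377/2) = -2/377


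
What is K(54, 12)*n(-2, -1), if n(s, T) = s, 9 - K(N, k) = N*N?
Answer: 5814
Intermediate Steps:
K(N, k) = 9 - N² (K(N, k) = 9 - N*N = 9 - N²)
K(54, 12)*n(-2, -1) = (9 - 1*54²)*(-2) = (9 - 1*2916)*(-2) = (9 - 2916)*(-2) = -2907*(-2) = 5814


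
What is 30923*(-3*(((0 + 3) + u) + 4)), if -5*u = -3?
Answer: -3525222/5 ≈ -7.0504e+5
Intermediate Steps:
u = ⅗ (u = -⅕*(-3) = ⅗ ≈ 0.60000)
30923*(-3*(((0 + 3) + u) + 4)) = 30923*(-3*(((0 + 3) + ⅗) + 4)) = 30923*(-3*((3 + ⅗) + 4)) = 30923*(-3*(18/5 + 4)) = 30923*(-3*38/5) = 30923*(-114/5) = -3525222/5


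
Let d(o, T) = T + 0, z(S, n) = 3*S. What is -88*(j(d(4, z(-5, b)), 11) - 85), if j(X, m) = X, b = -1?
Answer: 8800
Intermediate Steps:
d(o, T) = T
-88*(j(d(4, z(-5, b)), 11) - 85) = -88*(3*(-5) - 85) = -88*(-15 - 85) = -88*(-100) = 8800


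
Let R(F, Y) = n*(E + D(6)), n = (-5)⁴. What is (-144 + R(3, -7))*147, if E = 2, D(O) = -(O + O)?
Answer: -939918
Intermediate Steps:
D(O) = -2*O
n = 625
R(F, Y) = -6250 (R(F, Y) = 625*(2 - 2*6) = 625*(2 - 12) = 625*(-10) = -6250)
(-144 + R(3, -7))*147 = (-144 - 6250)*147 = -6394*147 = -939918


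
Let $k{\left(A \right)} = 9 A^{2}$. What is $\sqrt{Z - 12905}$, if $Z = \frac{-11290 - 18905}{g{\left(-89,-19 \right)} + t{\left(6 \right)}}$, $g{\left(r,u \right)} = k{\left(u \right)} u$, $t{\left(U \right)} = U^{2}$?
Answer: $\frac{2 i \sqrt{6063961791}}{1371} \approx 113.6 i$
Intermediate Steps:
$g{\left(r,u \right)} = 9 u^{3}$ ($g{\left(r,u \right)} = 9 u^{2} u = 9 u^{3}$)
$Z = \frac{671}{1371}$ ($Z = \frac{-11290 - 18905}{9 \left(-19\right)^{3} + 6^{2}} = - \frac{30195}{9 \left(-6859\right) + 36} = - \frac{30195}{-61731 + 36} = - \frac{30195}{-61695} = \left(-30195\right) \left(- \frac{1}{61695}\right) = \frac{671}{1371} \approx 0.48942$)
$\sqrt{Z - 12905} = \sqrt{\frac{671}{1371} - 12905} = \sqrt{- \frac{17692084}{1371}} = \frac{2 i \sqrt{6063961791}}{1371}$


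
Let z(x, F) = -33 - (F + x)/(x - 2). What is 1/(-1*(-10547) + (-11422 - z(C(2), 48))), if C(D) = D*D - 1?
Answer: -1/791 ≈ -0.0012642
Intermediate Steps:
C(D) = -1 + D**2 (C(D) = D**2 - 1 = -1 + D**2)
z(x, F) = -33 - (F + x)/(-2 + x)
1/(-1*(-10547) + (-11422 - z(C(2), 48))) = 1/(-1*(-10547) + (-11422 - (66 - 1*48 - 34*(-1 + 2**2))/(-2 + (-1 + 2**2)))) = 1/(10547 + (-11422 - (66 - 48 - 34*(-1 + 4))/(-2 + (-1 + 4)))) = 1/(10547 + (-11422 - (66 - 48 - 34*3)/(-2 + 3))) = 1/(10547 + (-11422 - (66 - 48 - 102)/1)) = 1/(10547 + (-11422 - (-84))) = 1/(10547 + (-11422 - 1*(-84))) = 1/(10547 + (-11422 + 84)) = 1/(10547 - 11338) = 1/(-791) = -1/791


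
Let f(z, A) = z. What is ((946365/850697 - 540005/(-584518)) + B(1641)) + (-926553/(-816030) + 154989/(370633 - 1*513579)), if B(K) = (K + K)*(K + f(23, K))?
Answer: 161947458724079160058041103/29653917350326566330 ≈ 5.4612e+6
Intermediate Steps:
B(K) = 2*K*(23 + K) (B(K) = (K + K)*(K + 23) = (2*K)*(23 + K) = 2*K*(23 + K))
((946365/850697 - 540005/(-584518)) + B(1641)) + (-926553/(-816030) + 154989/(370633 - 1*513579)) = ((946365/850697 - 540005/(-584518)) + 2*1641*(23 + 1641)) + (-926553/(-816030) + 154989/(370633 - 1*513579)) = ((946365*(1/850697) - 540005*(-1/584518)) + 2*1641*1664) + (-926553*(-1/816030) + 154989/(370633 - 513579)) = ((946365/850697 + 540005/584518) + 5461248) + (308851/272010 + 154989/(-142946)) = (6211950985/3050599442 + 5461248) + (308851/272010 + 154989*(-1/142946)) = 16660086313374601/3050599442 + (308851/272010 - 154989/142946) = 16660086313374601/3050599442 + 497614289/9720685365 = 161947458724079160058041103/29653917350326566330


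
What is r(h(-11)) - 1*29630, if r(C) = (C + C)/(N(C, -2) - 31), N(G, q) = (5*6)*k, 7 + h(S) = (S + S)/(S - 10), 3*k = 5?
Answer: -11822620/399 ≈ -29631.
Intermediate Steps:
k = 5/3 (k = (1/3)*5 = 5/3 ≈ 1.6667)
h(S) = -7 + 2*S/(-10 + S) (h(S) = -7 + (S + S)/(S - 10) = -7 + (2*S)/(-10 + S) = -7 + 2*S/(-10 + S))
N(G, q) = 50 (N(G, q) = (5*6)*(5/3) = 30*(5/3) = 50)
r(C) = 2*C/19 (r(C) = (C + C)/(50 - 31) = (2*C)/19 = (2*C)*(1/19) = 2*C/19)
r(h(-11)) - 1*29630 = 2*(5*(14 - 1*(-11))/(-10 - 11))/19 - 1*29630 = 2*(5*(14 + 11)/(-21))/19 - 29630 = 2*(5*(-1/21)*25)/19 - 29630 = (2/19)*(-125/21) - 29630 = -250/399 - 29630 = -11822620/399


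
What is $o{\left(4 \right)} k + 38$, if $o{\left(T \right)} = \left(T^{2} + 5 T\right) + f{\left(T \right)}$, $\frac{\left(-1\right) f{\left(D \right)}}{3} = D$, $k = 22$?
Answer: $566$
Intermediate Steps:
$f{\left(D \right)} = - 3 D$
$o{\left(T \right)} = T^{2} + 2 T$ ($o{\left(T \right)} = \left(T^{2} + 5 T\right) - 3 T = T^{2} + 2 T$)
$o{\left(4 \right)} k + 38 = 4 \left(2 + 4\right) 22 + 38 = 4 \cdot 6 \cdot 22 + 38 = 24 \cdot 22 + 38 = 528 + 38 = 566$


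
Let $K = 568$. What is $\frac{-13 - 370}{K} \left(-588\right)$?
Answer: $\frac{56301}{142} \approx 396.49$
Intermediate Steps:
$\frac{-13 - 370}{K} \left(-588\right) = \frac{-13 - 370}{568} \left(-588\right) = \left(-383\right) \frac{1}{568} \left(-588\right) = \left(- \frac{383}{568}\right) \left(-588\right) = \frac{56301}{142}$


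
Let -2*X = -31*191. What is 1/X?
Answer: 2/5921 ≈ 0.00033778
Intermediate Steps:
X = 5921/2 (X = -(-31)*191/2 = -½*(-5921) = 5921/2 ≈ 2960.5)
1/X = 1/(5921/2) = 2/5921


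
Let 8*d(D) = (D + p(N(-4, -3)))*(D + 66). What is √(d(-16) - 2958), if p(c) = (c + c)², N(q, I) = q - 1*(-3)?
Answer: 3*I*√337 ≈ 55.073*I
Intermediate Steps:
N(q, I) = 3 + q (N(q, I) = q + 3 = 3 + q)
p(c) = 4*c² (p(c) = (2*c)² = 4*c²)
d(D) = (4 + D)*(66 + D)/8 (d(D) = ((D + 4*(3 - 4)²)*(D + 66))/8 = ((D + 4*(-1)²)*(66 + D))/8 = ((D + 4*1)*(66 + D))/8 = ((D + 4)*(66 + D))/8 = ((4 + D)*(66 + D))/8 = (4 + D)*(66 + D)/8)
√(d(-16) - 2958) = √((33 + (⅛)*(-16)² + (35/4)*(-16)) - 2958) = √((33 + (⅛)*256 - 140) - 2958) = √((33 + 32 - 140) - 2958) = √(-75 - 2958) = √(-3033) = 3*I*√337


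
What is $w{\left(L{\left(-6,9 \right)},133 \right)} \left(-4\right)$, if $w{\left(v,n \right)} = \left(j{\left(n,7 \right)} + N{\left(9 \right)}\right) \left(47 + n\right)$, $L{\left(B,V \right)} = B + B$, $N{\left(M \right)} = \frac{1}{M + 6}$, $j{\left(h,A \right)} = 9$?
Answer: $-6528$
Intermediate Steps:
$N{\left(M \right)} = \frac{1}{6 + M}$
$L{\left(B,V \right)} = 2 B$
$w{\left(v,n \right)} = \frac{6392}{15} + \frac{136 n}{15}$ ($w{\left(v,n \right)} = \left(9 + \frac{1}{6 + 9}\right) \left(47 + n\right) = \left(9 + \frac{1}{15}\right) \left(47 + n\right) = \frac{136 \left(47 + n\right)}{15} = \frac{6392}{15} + \frac{136 n}{15}$)
$w{\left(L{\left(-6,9 \right)},133 \right)} \left(-4\right) = \left(\frac{6392}{15} + \frac{136}{15} \cdot 133\right) \left(-4\right) = \left(\frac{6392}{15} + \frac{18088}{15}\right) \left(-4\right) = 1632 \left(-4\right) = -6528$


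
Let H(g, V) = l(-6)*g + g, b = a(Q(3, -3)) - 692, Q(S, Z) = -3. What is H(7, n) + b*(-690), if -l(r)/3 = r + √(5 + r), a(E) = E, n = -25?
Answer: 479683 - 21*I ≈ 4.7968e+5 - 21.0*I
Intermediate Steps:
l(r) = -3*r - 3*√(5 + r) (l(r) = -3*(r + √(5 + r)) = -3*r - 3*√(5 + r))
b = -695 (b = -3 - 692 = -695)
H(g, V) = g + g*(18 - 3*I) (H(g, V) = (-3*(-6) - 3*√(5 - 6))*g + g = (18 - 3*I)*g + g = g*(18 - 3*I) + g = g + g*(18 - 3*I))
H(7, n) + b*(-690) = 7*(19 - 3*I) - 695*(-690) = (133 - 21*I) + 479550 = 479683 - 21*I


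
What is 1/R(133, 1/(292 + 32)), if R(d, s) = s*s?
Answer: 104976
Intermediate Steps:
R(d, s) = s²
1/R(133, 1/(292 + 32)) = 1/((1/(292 + 32))²) = 1/((1/324)²) = 1/(1/104976) = 104976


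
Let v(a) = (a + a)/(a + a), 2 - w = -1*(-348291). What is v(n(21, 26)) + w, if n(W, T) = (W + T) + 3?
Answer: -348288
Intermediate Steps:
n(W, T) = 3 + T + W (n(W, T) = (T + W) + 3 = 3 + T + W)
w = -348289 (w = 2 - (-1)*(-348291) = 2 - 1*348291 = 2 - 348291 = -348289)
v(a) = 1 (v(a) = (2*a)/((2*a)) = (2*a)*(1/(2*a)) = 1)
v(n(21, 26)) + w = 1 - 348289 = -348288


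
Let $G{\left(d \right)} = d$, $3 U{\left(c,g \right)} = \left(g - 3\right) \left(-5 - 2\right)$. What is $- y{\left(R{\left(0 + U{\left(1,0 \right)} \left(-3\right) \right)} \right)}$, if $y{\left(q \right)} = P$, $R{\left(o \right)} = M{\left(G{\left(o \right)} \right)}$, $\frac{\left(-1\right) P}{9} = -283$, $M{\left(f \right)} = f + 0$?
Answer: $-2547$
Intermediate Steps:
$U{\left(c,g \right)} = 7 - \frac{7 g}{3}$ ($U{\left(c,g \right)} = \frac{\left(g - 3\right) \left(-5 - 2\right)}{3} = \frac{\left(-3 + g\right) \left(-7\right)}{3} = \frac{21 - 7 g}{3} = 7 - \frac{7 g}{3}$)
$M{\left(f \right)} = f$
$P = 2547$ ($P = \left(-9\right) \left(-283\right) = 2547$)
$R{\left(o \right)} = o$
$y{\left(q \right)} = 2547$
$- y{\left(R{\left(0 + U{\left(1,0 \right)} \left(-3\right) \right)} \right)} = \left(-1\right) 2547 = -2547$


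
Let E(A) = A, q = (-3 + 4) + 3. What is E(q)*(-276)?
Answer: -1104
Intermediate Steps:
q = 4 (q = 1 + 3 = 4)
E(q)*(-276) = 4*(-276) = -1104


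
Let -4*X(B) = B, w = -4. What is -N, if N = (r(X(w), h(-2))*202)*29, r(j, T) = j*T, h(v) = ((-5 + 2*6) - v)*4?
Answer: -210888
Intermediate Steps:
X(B) = -B/4
h(v) = 28 - 4*v (h(v) = ((-5 + 12) - v)*4 = (7 - v)*4 = 28 - 4*v)
r(j, T) = T*j
N = 210888 (N = (((28 - 4*(-2))*(-¼*(-4)))*202)*29 = (((28 + 8)*1)*202)*29 = ((36*1)*202)*29 = (36*202)*29 = 7272*29 = 210888)
-N = -1*210888 = -210888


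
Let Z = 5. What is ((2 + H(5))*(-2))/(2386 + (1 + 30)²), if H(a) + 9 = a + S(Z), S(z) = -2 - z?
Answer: 18/3347 ≈ 0.0053779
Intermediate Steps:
H(a) = -16 + a (H(a) = -9 + (a + (-2 - 1*5)) = -9 + (a + (-2 - 5)) = -9 + (a - 7) = -9 + (-7 + a) = -16 + a)
((2 + H(5))*(-2))/(2386 + (1 + 30)²) = ((2 + (-16 + 5))*(-2))/(2386 + (1 + 30)²) = ((2 - 11)*(-2))/(2386 + 31²) = (-9*(-2))/(2386 + 961) = 18/3347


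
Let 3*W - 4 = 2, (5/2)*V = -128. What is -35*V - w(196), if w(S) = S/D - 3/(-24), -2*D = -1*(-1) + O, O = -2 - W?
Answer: 39869/24 ≈ 1661.2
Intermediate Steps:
V = -256/5 (V = (2/5)*(-128) = -256/5 ≈ -51.200)
W = 2 (W = 4/3 + (1/3)*2 = 4/3 + 2/3 = 2)
O = -4 (O = -2 - 1*2 = -2 - 2 = -4)
D = 3/2 (D = -(-1*(-1) - 4)/2 = -(1 - 4)/2 = -1/2*(-3) = 3/2 ≈ 1.5000)
w(S) = 1/8 + 2*S/3 (w(S) = S/(3/2) - 3/(-24) = S*(2/3) - 3*(-1/24) = 2*S/3 + 1/8 = 1/8 + 2*S/3)
-35*V - w(196) = -35*(-256/5) - (1/8 + (2/3)*196) = 1792 - (1/8 + 392/3) = 1792 - 1*3139/24 = 1792 - 3139/24 = 39869/24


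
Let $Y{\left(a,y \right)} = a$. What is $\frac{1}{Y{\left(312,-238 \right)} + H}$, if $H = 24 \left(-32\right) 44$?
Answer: $- \frac{1}{33480} \approx -2.9869 \cdot 10^{-5}$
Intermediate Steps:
$H = -33792$ ($H = \left(-768\right) 44 = -33792$)
$\frac{1}{Y{\left(312,-238 \right)} + H} = \frac{1}{312 - 33792} = \frac{1}{-33480} = - \frac{1}{33480}$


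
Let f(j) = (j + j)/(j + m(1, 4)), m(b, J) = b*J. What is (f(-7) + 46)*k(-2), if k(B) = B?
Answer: -304/3 ≈ -101.33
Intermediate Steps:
m(b, J) = J*b
f(j) = 2*j/(4 + j) (f(j) = (j + j)/(j + 4*1) = (2*j)/(j + 4) = (2*j)/(4 + j) = 2*j/(4 + j))
(f(-7) + 46)*k(-2) = (2*(-7)/(4 - 7) + 46)*(-2) = (2*(-7)/(-3) + 46)*(-2) = (2*(-7)*(-⅓) + 46)*(-2) = (14/3 + 46)*(-2) = (152/3)*(-2) = -304/3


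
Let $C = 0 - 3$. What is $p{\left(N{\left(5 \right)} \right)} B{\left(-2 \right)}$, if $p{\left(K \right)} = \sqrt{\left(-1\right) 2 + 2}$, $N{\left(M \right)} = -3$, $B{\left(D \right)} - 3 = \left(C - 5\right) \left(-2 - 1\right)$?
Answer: $0$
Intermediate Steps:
$C = -3$
$B{\left(D \right)} = 27$ ($B{\left(D \right)} = 3 + \left(-3 - 5\right) \left(-2 - 1\right) = 3 - -24 = 3 + 24 = 27$)
$p{\left(K \right)} = 0$ ($p{\left(K \right)} = \sqrt{-2 + 2} = \sqrt{0} = 0$)
$p{\left(N{\left(5 \right)} \right)} B{\left(-2 \right)} = 0 \cdot 27 = 0$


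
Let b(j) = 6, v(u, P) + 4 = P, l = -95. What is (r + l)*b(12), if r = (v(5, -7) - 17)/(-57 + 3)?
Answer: -5102/9 ≈ -566.89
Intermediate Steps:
v(u, P) = -4 + P
r = 14/27 (r = ((-4 - 7) - 17)/(-57 + 3) = (-11 - 17)/(-54) = -28*(-1/54) = 14/27 ≈ 0.51852)
(r + l)*b(12) = (14/27 - 95)*6 = -2551/27*6 = -5102/9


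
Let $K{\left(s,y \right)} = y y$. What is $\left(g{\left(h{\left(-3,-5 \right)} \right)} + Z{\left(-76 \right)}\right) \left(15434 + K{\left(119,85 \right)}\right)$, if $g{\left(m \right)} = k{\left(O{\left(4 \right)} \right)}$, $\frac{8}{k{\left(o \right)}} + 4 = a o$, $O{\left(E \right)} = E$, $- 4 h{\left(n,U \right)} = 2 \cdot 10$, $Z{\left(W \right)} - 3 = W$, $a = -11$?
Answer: $- \frac{3315767}{2} \approx -1.6579 \cdot 10^{6}$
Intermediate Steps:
$Z{\left(W \right)} = 3 + W$
$h{\left(n,U \right)} = -5$ ($h{\left(n,U \right)} = - \frac{2 \cdot 10}{4} = \left(- \frac{1}{4}\right) 20 = -5$)
$K{\left(s,y \right)} = y^{2}$
$k{\left(o \right)} = \frac{8}{-4 - 11 o}$
$g{\left(m \right)} = - \frac{1}{6}$ ($g{\left(m \right)} = - \frac{8}{4 + 11 \cdot 4} = - \frac{8}{4 + 44} = - \frac{8}{48} = \left(-8\right) \frac{1}{48} = - \frac{1}{6}$)
$\left(g{\left(h{\left(-3,-5 \right)} \right)} + Z{\left(-76 \right)}\right) \left(15434 + K{\left(119,85 \right)}\right) = \left(- \frac{1}{6} + \left(3 - 76\right)\right) \left(15434 + 85^{2}\right) = \left(- \frac{1}{6} - 73\right) \left(15434 + 7225\right) = \left(- \frac{439}{6}\right) 22659 = - \frac{3315767}{2}$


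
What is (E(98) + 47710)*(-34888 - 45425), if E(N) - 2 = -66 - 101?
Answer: -3818481585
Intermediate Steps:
E(N) = -165 (E(N) = 2 + (-66 - 101) = 2 - 167 = -165)
(E(98) + 47710)*(-34888 - 45425) = (-165 + 47710)*(-34888 - 45425) = 47545*(-80313) = -3818481585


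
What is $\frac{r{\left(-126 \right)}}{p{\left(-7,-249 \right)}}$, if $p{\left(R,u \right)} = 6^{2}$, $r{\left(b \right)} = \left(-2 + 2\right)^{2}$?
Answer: $0$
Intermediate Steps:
$r{\left(b \right)} = 0$ ($r{\left(b \right)} = 0^{2} = 0$)
$p{\left(R,u \right)} = 36$
$\frac{r{\left(-126 \right)}}{p{\left(-7,-249 \right)}} = \frac{0}{36} = 0 \cdot \frac{1}{36} = 0$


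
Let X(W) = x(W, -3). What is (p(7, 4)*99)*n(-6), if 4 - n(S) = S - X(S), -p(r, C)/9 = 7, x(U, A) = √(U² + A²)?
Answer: -62370 - 18711*√5 ≈ -1.0421e+5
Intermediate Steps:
x(U, A) = √(A² + U²)
X(W) = √(9 + W²) (X(W) = √((-3)² + W²) = √(9 + W²))
p(r, C) = -63 (p(r, C) = -9*7 = -63)
n(S) = 4 + √(9 + S²) - S (n(S) = 4 - (S - √(9 + S²)) = 4 + (√(9 + S²) - S) = 4 + √(9 + S²) - S)
(p(7, 4)*99)*n(-6) = (-63*99)*(4 + √(9 + (-6)²) - 1*(-6)) = -6237*(4 + √(9 + 36) + 6) = -6237*(4 + √45 + 6) = -6237*(4 + 3*√5 + 6) = -6237*(10 + 3*√5) = -62370 - 18711*√5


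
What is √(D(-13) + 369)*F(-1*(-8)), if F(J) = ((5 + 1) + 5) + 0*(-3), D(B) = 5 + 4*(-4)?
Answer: 11*√358 ≈ 208.13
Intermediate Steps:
D(B) = -11 (D(B) = 5 - 16 = -11)
F(J) = 11 (F(J) = (6 + 5) + 0 = 11 + 0 = 11)
√(D(-13) + 369)*F(-1*(-8)) = √(-11 + 369)*11 = √358*11 = 11*√358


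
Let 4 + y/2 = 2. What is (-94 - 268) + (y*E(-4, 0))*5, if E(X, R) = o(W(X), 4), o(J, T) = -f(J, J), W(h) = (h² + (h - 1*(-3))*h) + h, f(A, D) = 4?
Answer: -282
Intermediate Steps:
y = -4 (y = -8 + 2*2 = -8 + 4 = -4)
W(h) = h + h² + h*(3 + h) (W(h) = (h² + (h + 3)*h) + h = (h² + (3 + h)*h) + h = (h² + h*(3 + h)) + h = h + h² + h*(3 + h))
o(J, T) = -4 (o(J, T) = -1*4 = -4)
E(X, R) = -4
(-94 - 268) + (y*E(-4, 0))*5 = (-94 - 268) - 4*(-4)*5 = -362 + 16*5 = -362 + 80 = -282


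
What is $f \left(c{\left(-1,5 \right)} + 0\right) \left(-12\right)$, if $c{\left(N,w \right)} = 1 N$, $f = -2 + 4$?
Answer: $24$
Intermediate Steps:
$f = 2$
$c{\left(N,w \right)} = N$
$f \left(c{\left(-1,5 \right)} + 0\right) \left(-12\right) = 2 \left(-1 + 0\right) \left(-12\right) = 2 \left(-1\right) \left(-12\right) = \left(-2\right) \left(-12\right) = 24$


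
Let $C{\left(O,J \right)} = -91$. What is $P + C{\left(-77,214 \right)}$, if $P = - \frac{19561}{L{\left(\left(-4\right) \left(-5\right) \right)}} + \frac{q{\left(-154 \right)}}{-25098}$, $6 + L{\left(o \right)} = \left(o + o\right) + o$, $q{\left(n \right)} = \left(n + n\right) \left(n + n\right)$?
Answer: $- \frac{103232701}{225882} \approx -457.02$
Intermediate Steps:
$q{\left(n \right)} = 4 n^{2}$ ($q{\left(n \right)} = 2 n 2 n = 4 n^{2}$)
$L{\left(o \right)} = -6 + 3 o$ ($L{\left(o \right)} = -6 + \left(\left(o + o\right) + o\right) = -6 + \left(2 o + o\right) = -6 + 3 o$)
$P = - \frac{82677439}{225882}$ ($P = - \frac{19561}{-6 + 3 \left(\left(-4\right) \left(-5\right)\right)} + \frac{4 \left(-154\right)^{2}}{-25098} = - \frac{19561}{-6 + 3 \cdot 20} + 4 \cdot 23716 \left(- \frac{1}{25098}\right) = - \frac{19561}{-6 + 60} + 94864 \left(- \frac{1}{25098}\right) = - \frac{19561}{54} - \frac{47432}{12549} = - \frac{82677439}{225882} \approx -366.02$)
$P + C{\left(-77,214 \right)} = - \frac{82677439}{225882} - 91 = - \frac{103232701}{225882}$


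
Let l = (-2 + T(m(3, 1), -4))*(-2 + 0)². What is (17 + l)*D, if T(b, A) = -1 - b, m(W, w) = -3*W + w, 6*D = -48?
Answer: -296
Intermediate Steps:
D = -8 (D = (⅙)*(-48) = -8)
m(W, w) = w - 3*W
l = 20 (l = (-2 + (-1 - (1 - 3*3)))*(-2 + 0)² = (-2 + (-1 - (1 - 9)))*(-2)² = (-2 + (-1 - 1*(-8)))*4 = (-2 + (-1 + 8))*4 = (-2 + 7)*4 = 5*4 = 20)
(17 + l)*D = (17 + 20)*(-8) = 37*(-8) = -296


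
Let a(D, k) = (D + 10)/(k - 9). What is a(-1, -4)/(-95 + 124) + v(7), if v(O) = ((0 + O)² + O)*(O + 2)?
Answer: 189999/377 ≈ 503.98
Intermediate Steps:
v(O) = (2 + O)*(O + O²) (v(O) = (O² + O)*(2 + O) = (O + O²)*(2 + O) = (2 + O)*(O + O²))
a(D, k) = (10 + D)/(-9 + k)
a(-1, -4)/(-95 + 124) + v(7) = ((10 - 1)/(-9 - 4))/(-95 + 124) + 7*(2 + 7² + 3*7) = (9/(-13))/29 + 7*(2 + 49 + 21) = -1/13*9*(1/29) + 7*72 = -9/13*1/29 + 504 = -9/377 + 504 = 189999/377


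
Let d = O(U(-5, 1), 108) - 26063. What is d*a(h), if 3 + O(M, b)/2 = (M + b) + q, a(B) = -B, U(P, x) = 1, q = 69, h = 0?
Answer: 0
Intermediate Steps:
O(M, b) = 132 + 2*M + 2*b (O(M, b) = -6 + 2*((M + b) + 69) = -6 + 2*(69 + M + b) = -6 + (138 + 2*M + 2*b) = 132 + 2*M + 2*b)
d = -25713 (d = (132 + 2*1 + 2*108) - 26063 = (132 + 2 + 216) - 26063 = 350 - 26063 = -25713)
d*a(h) = -(-25713)*0 = -25713*0 = 0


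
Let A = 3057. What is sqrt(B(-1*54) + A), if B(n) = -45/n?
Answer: sqrt(110082)/6 ≈ 55.298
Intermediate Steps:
sqrt(B(-1*54) + A) = sqrt(-45/((-1*54)) + 3057) = sqrt(-45/(-54) + 3057) = sqrt(-45*(-1/54) + 3057) = sqrt(5/6 + 3057) = sqrt(18347/6) = sqrt(110082)/6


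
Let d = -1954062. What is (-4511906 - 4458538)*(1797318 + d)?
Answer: 1406063274336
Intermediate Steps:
(-4511906 - 4458538)*(1797318 + d) = (-4511906 - 4458538)*(1797318 - 1954062) = -8970444*(-156744) = 1406063274336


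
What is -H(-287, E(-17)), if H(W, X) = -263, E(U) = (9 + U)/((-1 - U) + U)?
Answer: 263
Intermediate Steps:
E(U) = -9 - U (E(U) = (9 + U)/(-1) = (9 + U)*(-1) = -9 - U)
-H(-287, E(-17)) = -1*(-263) = 263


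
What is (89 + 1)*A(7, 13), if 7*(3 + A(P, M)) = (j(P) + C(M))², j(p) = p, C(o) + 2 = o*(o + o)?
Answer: 1512360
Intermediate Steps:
C(o) = -2 + 2*o² (C(o) = -2 + o*(o + o) = -2 + o*(2*o) = -2 + 2*o²)
A(P, M) = -3 + (-2 + P + 2*M²)²/7 (A(P, M) = -3 + (P + (-2 + 2*M²))²/7 = -3 + (-2 + P + 2*M²)²/7)
(89 + 1)*A(7, 13) = (89 + 1)*(-3 + (-2 + 7 + 2*13²)²/7) = 90*(-3 + (-2 + 7 + 2*169)²/7) = 90*(-3 + (-2 + 7 + 338)²/7) = 90*(-3 + (⅐)*343²) = 90*(-3 + (⅐)*117649) = 90*(-3 + 16807) = 90*16804 = 1512360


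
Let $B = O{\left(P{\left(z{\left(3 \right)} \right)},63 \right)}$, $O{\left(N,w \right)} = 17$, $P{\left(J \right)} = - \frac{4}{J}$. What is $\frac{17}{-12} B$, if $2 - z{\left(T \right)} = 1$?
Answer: $- \frac{289}{12} \approx -24.083$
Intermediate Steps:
$z{\left(T \right)} = 1$ ($z{\left(T \right)} = 2 - 1 = 1$)
$B = 17$
$\frac{17}{-12} B = \frac{17}{-12} \cdot 17 = 17 \left(- \frac{1}{12}\right) 17 = \left(- \frac{17}{12}\right) 17 = - \frac{289}{12}$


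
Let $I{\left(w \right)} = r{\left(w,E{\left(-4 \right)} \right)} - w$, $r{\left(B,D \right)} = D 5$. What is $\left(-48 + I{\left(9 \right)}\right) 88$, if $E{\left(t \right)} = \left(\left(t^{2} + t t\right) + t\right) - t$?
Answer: $9064$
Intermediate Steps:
$E{\left(t \right)} = 2 t^{2}$ ($E{\left(t \right)} = \left(\left(t^{2} + t^{2}\right) + t\right) - t = \left(2 t^{2} + t\right) - t = \left(t + 2 t^{2}\right) - t = 2 t^{2}$)
$r{\left(B,D \right)} = 5 D$
$I{\left(w \right)} = 160 - w$ ($I{\left(w \right)} = 5 \cdot 2 \left(-4\right)^{2} - w = 5 \cdot 2 \cdot 16 - w = 5 \cdot 32 - w = 160 - w$)
$\left(-48 + I{\left(9 \right)}\right) 88 = \left(-48 + \left(160 - 9\right)\right) 88 = \left(-48 + 151\right) 88 = 103 \cdot 88 = 9064$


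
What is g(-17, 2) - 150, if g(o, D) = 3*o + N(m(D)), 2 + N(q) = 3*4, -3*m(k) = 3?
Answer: -191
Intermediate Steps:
m(k) = -1 (m(k) = -⅓*3 = -1)
N(q) = 10 (N(q) = -2 + 3*4 = -2 + 12 = 10)
g(o, D) = 10 + 3*o (g(o, D) = 3*o + 10 = 10 + 3*o)
g(-17, 2) - 150 = (10 + 3*(-17)) - 150 = (10 - 51) - 150 = -41 - 150 = -191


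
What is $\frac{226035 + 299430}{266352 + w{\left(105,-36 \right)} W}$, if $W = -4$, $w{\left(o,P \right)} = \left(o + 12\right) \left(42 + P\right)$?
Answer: $\frac{175155}{87848} \approx 1.9938$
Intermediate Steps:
$w{\left(o,P \right)} = \left(12 + o\right) \left(42 + P\right)$
$\frac{226035 + 299430}{266352 + w{\left(105,-36 \right)} W} = \frac{226035 + 299430}{266352 + \left(504 + 12 \left(-36\right) + 42 \cdot 105 - 3780\right) \left(-4\right)} = \frac{525465}{266352 + \left(504 - 432 + 4410 - 3780\right) \left(-4\right)} = \frac{525465}{266352 + 702 \left(-4\right)} = \frac{525465}{266352 - 2808} = \frac{525465}{263544} = 525465 \cdot \frac{1}{263544} = \frac{175155}{87848}$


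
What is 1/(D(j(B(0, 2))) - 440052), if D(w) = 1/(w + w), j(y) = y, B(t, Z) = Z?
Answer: -4/1760207 ≈ -2.2725e-6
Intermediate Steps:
D(w) = 1/(2*w)
1/(D(j(B(0, 2))) - 440052) = 1/((1/2)/2 - 440052) = 1/((1/2)*(1/2) - 440052) = 1/(1/4 - 440052) = 1/(-1760207/4) = -4/1760207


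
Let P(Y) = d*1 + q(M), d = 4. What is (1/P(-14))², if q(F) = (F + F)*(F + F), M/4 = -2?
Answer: 1/67600 ≈ 1.4793e-5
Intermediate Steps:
M = -8 (M = 4*(-2) = -8)
q(F) = 4*F² (q(F) = (2*F)*(2*F) = 4*F²)
P(Y) = 260 (P(Y) = 4*1 + 4*(-8)² = 4 + 4*64 = 4 + 256 = 260)
(1/P(-14))² = (1/260)² = 1/67600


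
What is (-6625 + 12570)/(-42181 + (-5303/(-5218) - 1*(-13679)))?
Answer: -31021010/148718133 ≈ -0.20859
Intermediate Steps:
(-6625 + 12570)/(-42181 + (-5303/(-5218) - 1*(-13679))) = 5945/(-42181 + (-5303*(-1/5218) + 13679)) = 5945/(-42181 + (5303/5218 + 13679)) = 5945/(-42181 + 71382325/5218) = 5945/(-148718133/5218) = 5945*(-5218/148718133) = -31021010/148718133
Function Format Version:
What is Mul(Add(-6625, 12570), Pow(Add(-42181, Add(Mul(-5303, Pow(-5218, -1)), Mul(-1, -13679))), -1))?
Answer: Rational(-31021010, 148718133) ≈ -0.20859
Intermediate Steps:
Mul(Add(-6625, 12570), Pow(Add(-42181, Add(Mul(-5303, Pow(-5218, -1)), Mul(-1, -13679))), -1)) = Mul(5945, Pow(Add(-42181, Add(Mul(-5303, Rational(-1, 5218)), 13679)), -1)) = Mul(5945, Pow(Add(-42181, Add(Rational(5303, 5218), 13679)), -1)) = Mul(5945, Pow(Add(-42181, Rational(71382325, 5218)), -1)) = Mul(5945, Pow(Rational(-148718133, 5218), -1)) = Mul(5945, Rational(-5218, 148718133)) = Rational(-31021010, 148718133)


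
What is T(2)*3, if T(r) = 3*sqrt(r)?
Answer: 9*sqrt(2) ≈ 12.728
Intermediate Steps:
T(2)*3 = (3*sqrt(2))*3 = 9*sqrt(2)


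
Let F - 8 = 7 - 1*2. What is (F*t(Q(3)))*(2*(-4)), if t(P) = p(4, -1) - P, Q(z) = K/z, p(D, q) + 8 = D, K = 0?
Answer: 416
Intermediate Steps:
F = 13 (F = 8 + (7 - 1*2) = 8 + (7 - 2) = 8 + 5 = 13)
p(D, q) = -8 + D
Q(z) = 0 (Q(z) = 0/z = 0)
t(P) = -4 - P (t(P) = (-8 + 4) - P = -4 - P)
(F*t(Q(3)))*(2*(-4)) = (13*(-4 - 1*0))*(2*(-4)) = (13*(-4 + 0))*(-8) = (13*(-4))*(-8) = -52*(-8) = 416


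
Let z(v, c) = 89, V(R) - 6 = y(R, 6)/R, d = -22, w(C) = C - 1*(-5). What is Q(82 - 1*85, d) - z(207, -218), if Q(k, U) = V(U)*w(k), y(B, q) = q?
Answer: -853/11 ≈ -77.545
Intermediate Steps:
w(C) = 5 + C (w(C) = C + 5 = 5 + C)
V(R) = 6 + 6/R
Q(k, U) = (5 + k)*(6 + 6/U) (Q(k, U) = (6 + 6/U)*(5 + k) = (5 + k)*(6 + 6/U))
Q(82 - 1*85, d) - z(207, -218) = 6*(1 - 22)*(5 + (82 - 1*85))/(-22) - 1*89 = 6*(-1/22)*(-21)*(5 + (82 - 85)) - 89 = 6*(-1/22)*(-21)*(5 - 3) - 89 = 6*(-1/22)*(-21)*2 - 89 = 126/11 - 89 = -853/11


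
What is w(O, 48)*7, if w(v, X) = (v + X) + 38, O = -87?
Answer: -7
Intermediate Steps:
w(v, X) = 38 + X + v (w(v, X) = (X + v) + 38 = 38 + X + v)
w(O, 48)*7 = (38 + 48 - 87)*7 = -1*7 = -7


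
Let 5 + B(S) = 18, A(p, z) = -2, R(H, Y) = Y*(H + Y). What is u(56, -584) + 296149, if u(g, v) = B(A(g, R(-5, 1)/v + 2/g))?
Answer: 296162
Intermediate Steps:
B(S) = 13 (B(S) = -5 + 18 = 13)
u(g, v) = 13
u(56, -584) + 296149 = 13 + 296149 = 296162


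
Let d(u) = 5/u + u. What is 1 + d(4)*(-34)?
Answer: -355/2 ≈ -177.50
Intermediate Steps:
d(u) = u + 5/u
1 + d(4)*(-34) = 1 + (4 + 5/4)*(-34) = 1 + (21/4)*(-34) = 1 - 357/2 = -355/2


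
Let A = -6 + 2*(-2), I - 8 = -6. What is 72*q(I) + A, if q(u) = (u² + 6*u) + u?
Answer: 1286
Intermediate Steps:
I = 2 (I = 8 - 6 = 2)
q(u) = u² + 7*u
A = -10 (A = -6 - 4 = -10)
72*q(I) + A = 72*(2*(7 + 2)) - 10 = 72*(2*9) - 10 = 72*18 - 10 = 1296 - 10 = 1286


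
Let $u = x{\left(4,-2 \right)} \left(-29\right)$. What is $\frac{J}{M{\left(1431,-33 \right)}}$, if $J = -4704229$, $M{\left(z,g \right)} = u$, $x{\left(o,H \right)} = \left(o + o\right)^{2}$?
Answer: $\frac{4704229}{1856} \approx 2534.6$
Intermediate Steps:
$x{\left(o,H \right)} = 4 o^{2}$ ($x{\left(o,H \right)} = \left(2 o\right)^{2} = 4 o^{2}$)
$u = -1856$ ($u = 4 \cdot 4^{2} \left(-29\right) = 4 \cdot 16 \left(-29\right) = 64 \left(-29\right) = -1856$)
$M{\left(z,g \right)} = -1856$
$\frac{J}{M{\left(1431,-33 \right)}} = - \frac{4704229}{-1856} = \left(-4704229\right) \left(- \frac{1}{1856}\right) = \frac{4704229}{1856}$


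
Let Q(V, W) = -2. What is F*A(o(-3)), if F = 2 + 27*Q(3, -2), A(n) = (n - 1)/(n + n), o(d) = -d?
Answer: -52/3 ≈ -17.333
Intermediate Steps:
A(n) = (-1 + n)/(2*n) (A(n) = (-1 + n)/((2*n)) = (-1 + n)*(1/(2*n)) = (-1 + n)/(2*n))
F = -52 (F = 2 + 27*(-2) = 2 - 54 = -52)
F*A(o(-3)) = -26*(-1 - 1*(-3))/((-1*(-3))) = -26*(-1 + 3)/3 = -26*2/3 = -52*⅓ = -52/3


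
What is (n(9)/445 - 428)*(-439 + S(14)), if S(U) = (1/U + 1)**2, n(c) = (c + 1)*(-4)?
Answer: 817425975/4361 ≈ 1.8744e+5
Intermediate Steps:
n(c) = -4 - 4*c (n(c) = (1 + c)*(-4) = -4 - 4*c)
S(U) = (1 + 1/U)**2
(n(9)/445 - 428)*(-439 + S(14)) = ((-4 - 4*9)/445 - 428)*(-439 + (1 + 14)**2/14**2) = ((-4 - 36)*(1/445) - 428)*(-439 + (1/196)*15**2) = (-40*1/445 - 428)*(-439 + (1/196)*225) = (-8/89 - 428)*(-439 + 225/196) = -38100/89*(-85819/196) = 817425975/4361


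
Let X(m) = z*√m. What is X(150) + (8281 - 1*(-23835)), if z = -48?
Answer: 32116 - 240*√6 ≈ 31528.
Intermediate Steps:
X(m) = -48*√m
X(150) + (8281 - 1*(-23835)) = -240*√6 + (8281 - 1*(-23835)) = -240*√6 + (8281 + 23835) = -240*√6 + 32116 = 32116 - 240*√6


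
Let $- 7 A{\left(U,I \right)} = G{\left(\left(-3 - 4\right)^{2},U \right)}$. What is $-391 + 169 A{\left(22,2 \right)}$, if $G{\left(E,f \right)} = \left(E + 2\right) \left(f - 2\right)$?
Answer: $- \frac{175117}{7} \approx -25017.0$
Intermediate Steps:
$G{\left(E,f \right)} = \left(-2 + f\right) \left(2 + E\right)$ ($G{\left(E,f \right)} = \left(2 + E\right) \left(-2 + f\right) = \left(-2 + f\right) \left(2 + E\right)$)
$A{\left(U,I \right)} = \frac{102}{7} - \frac{51 U}{7}$ ($A{\left(U,I \right)} = - \frac{-4 - 2 \left(-3 - 4\right)^{2} + 2 U + \left(-3 - 4\right)^{2} U}{7} = - \frac{-4 - 2 \left(-7\right)^{2} + 2 U + \left(-7\right)^{2} U}{7} = - \frac{-4 - 98 + 2 U + 49 U}{7} = - \frac{-102 + 51 U}{7} = \frac{102}{7} - \frac{51 U}{7}$)
$-391 + 169 A{\left(22,2 \right)} = -391 + 169 \left(\frac{102}{7} - \frac{1122}{7}\right) = -391 + 169 \left(- \frac{1020}{7}\right) = -391 - \frac{172380}{7} = - \frac{175117}{7}$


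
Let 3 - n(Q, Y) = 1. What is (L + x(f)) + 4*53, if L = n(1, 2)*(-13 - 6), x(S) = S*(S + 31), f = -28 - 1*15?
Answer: 690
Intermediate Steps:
n(Q, Y) = 2 (n(Q, Y) = 3 - 1*1 = 3 - 1 = 2)
f = -43 (f = -28 - 15 = -43)
x(S) = S*(31 + S)
L = -38 (L = 2*(-13 - 6) = 2*(-19) = -38)
(L + x(f)) + 4*53 = (-38 - 43*(31 - 43)) + 4*53 = (-38 - 43*(-12)) + 212 = (-38 + 516) + 212 = 478 + 212 = 690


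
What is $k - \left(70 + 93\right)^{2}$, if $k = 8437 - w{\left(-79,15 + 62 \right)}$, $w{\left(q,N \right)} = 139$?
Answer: $-18271$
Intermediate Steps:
$k = 8298$ ($k = 8437 - 139 = 8298$)
$k - \left(70 + 93\right)^{2} = 8298 - \left(70 + 93\right)^{2} = 8298 - 163^{2} = 8298 - 26569 = -18271$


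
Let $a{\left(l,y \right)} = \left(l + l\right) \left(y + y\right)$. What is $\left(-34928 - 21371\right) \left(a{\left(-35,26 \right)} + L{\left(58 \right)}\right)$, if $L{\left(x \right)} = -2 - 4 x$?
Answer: $218102326$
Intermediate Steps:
$a{\left(l,y \right)} = 4 l y$ ($a{\left(l,y \right)} = 2 l 2 y = 4 l y$)
$\left(-34928 - 21371\right) \left(a{\left(-35,26 \right)} + L{\left(58 \right)}\right) = \left(-34928 - 21371\right) \left(4 \left(-35\right) 26 - 234\right) = - 56299 \left(-3640 - 234\right) = \left(-56299\right) \left(-3874\right) = 218102326$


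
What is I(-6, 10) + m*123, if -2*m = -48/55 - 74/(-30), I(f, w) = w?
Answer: -9683/110 ≈ -88.027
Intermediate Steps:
m = -263/330 (m = -(-48/55 - 74/(-30))/2 = -(-48*1/55 - 74*(-1/30))/2 = -(-48/55 + 37/15)/2 = -½*263/165 = -263/330 ≈ -0.79697)
I(-6, 10) + m*123 = 10 - 263/330*123 = 10 - 10783/110 = -9683/110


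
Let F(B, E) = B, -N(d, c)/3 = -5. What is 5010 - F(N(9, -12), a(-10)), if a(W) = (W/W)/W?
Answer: 4995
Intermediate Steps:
N(d, c) = 15 (N(d, c) = -3*(-5) = 15)
a(W) = 1/W
5010 - F(N(9, -12), a(-10)) = 5010 - 1*15 = 5010 - 15 = 4995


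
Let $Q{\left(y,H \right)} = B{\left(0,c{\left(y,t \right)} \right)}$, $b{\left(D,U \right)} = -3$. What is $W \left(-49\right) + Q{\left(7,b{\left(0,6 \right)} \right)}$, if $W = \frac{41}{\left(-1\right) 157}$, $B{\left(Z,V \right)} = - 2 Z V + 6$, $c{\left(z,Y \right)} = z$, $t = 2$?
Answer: $\frac{2951}{157} \approx 18.796$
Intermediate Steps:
$B{\left(Z,V \right)} = 6 - 2 V Z$ ($B{\left(Z,V \right)} = - 2 V Z + 6 = 6 - 2 V Z$)
$Q{\left(y,H \right)} = 6$ ($Q{\left(y,H \right)} = 6 - 2 y 0 = 6 + 0 = 6$)
$W = - \frac{41}{157}$ ($W = \frac{41}{-157} = 41 \left(- \frac{1}{157}\right) = - \frac{41}{157} \approx -0.26115$)
$W \left(-49\right) + Q{\left(7,b{\left(0,6 \right)} \right)} = \left(- \frac{41}{157}\right) \left(-49\right) + 6 = \frac{2009}{157} + 6 = \frac{2951}{157}$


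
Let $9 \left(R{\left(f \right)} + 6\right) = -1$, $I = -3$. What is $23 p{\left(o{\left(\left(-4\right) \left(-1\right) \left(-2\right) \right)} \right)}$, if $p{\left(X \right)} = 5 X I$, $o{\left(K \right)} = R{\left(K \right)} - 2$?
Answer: $\frac{8395}{3} \approx 2798.3$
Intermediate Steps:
$R{\left(f \right)} = - \frac{55}{9}$ ($R{\left(f \right)} = -6 + \frac{1}{9} \left(-1\right) = -6 - \frac{1}{9} = - \frac{55}{9}$)
$o{\left(K \right)} = - \frac{73}{9}$ ($o{\left(K \right)} = - \frac{55}{9} - 2 = - \frac{73}{9}$)
$p{\left(X \right)} = - 15 X$ ($p{\left(X \right)} = 5 X \left(-3\right) = - 15 X$)
$23 p{\left(o{\left(\left(-4\right) \left(-1\right) \left(-2\right) \right)} \right)} = 23 \left(\left(-15\right) \left(- \frac{73}{9}\right)\right) = 23 \cdot \frac{365}{3} = \frac{8395}{3}$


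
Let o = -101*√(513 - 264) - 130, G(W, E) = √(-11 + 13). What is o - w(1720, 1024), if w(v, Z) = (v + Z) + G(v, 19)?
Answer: -2874 - √2 - 101*√249 ≈ -4469.2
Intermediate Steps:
G(W, E) = √2
w(v, Z) = Z + v + √2 (w(v, Z) = (v + Z) + √2 = (Z + v) + √2 = Z + v + √2)
o = -130 - 101*√249 (o = -101*√249 - 130 = -130 - 101*√249 ≈ -1723.8)
o - w(1720, 1024) = (-130 - 101*√249) - (1024 + 1720 + √2) = (-130 - 101*√249) - (2744 + √2) = (-130 - 101*√249) + (-2744 - √2) = -2874 - √2 - 101*√249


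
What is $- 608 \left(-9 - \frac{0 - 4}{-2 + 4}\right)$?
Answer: $4256$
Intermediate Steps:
$- 608 \left(-9 - \frac{0 - 4}{-2 + 4}\right) = - 608 \left(-9 - - \frac{4}{2}\right) = - 608 \left(-9 - \left(-4\right) \frac{1}{2}\right) = - 608 \left(-9 - -2\right) = - 608 \left(-9 + 2\right) = \left(-608\right) \left(-7\right) = 4256$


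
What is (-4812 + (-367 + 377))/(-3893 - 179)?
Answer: 2401/2036 ≈ 1.1793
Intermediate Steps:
(-4812 + (-367 + 377))/(-3893 - 179) = (-4812 + 10)/(-4072) = -4802*(-1/4072) = 2401/2036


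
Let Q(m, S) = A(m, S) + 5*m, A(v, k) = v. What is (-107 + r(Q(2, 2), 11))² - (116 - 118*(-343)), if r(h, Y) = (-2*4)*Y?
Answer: -2565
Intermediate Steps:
Q(m, S) = 6*m (Q(m, S) = m + 5*m = 6*m)
r(h, Y) = -8*Y
(-107 + r(Q(2, 2), 11))² - (116 - 118*(-343)) = (-107 - 8*11)² - (116 - 118*(-343)) = (-107 - 88)² - (116 + 40474) = (-195)² - 1*40590 = 38025 - 40590 = -2565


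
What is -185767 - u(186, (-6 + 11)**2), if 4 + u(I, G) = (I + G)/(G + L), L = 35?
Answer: -11145991/60 ≈ -1.8577e+5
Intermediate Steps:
u(I, G) = -4 + (G + I)/(35 + G) (u(I, G) = -4 + (I + G)/(G + 35) = -4 + (G + I)/(35 + G))
-185767 - u(186, (-6 + 11)**2) = -185767 - (-140 + 186 - 3*(-6 + 11)**2)/(35 + (-6 + 11)**2) = -185767 - (-140 + 186 - 3*5**2)/(35 + 5**2) = -185767 - (-140 + 186 - 3*25)/(35 + 25) = -185767 - (-140 + 186 - 75)/60 = -185767 - (-29)/60 = -185767 - 1*(-29/60) = -185767 + 29/60 = -11145991/60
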